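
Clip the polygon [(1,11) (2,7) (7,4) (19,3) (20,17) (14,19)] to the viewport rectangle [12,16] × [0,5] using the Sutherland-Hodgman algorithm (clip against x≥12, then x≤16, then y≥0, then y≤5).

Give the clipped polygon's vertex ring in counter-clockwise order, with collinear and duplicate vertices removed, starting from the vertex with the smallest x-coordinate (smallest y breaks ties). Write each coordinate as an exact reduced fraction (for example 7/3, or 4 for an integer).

1. After x ≥ 12: [(12,231/13) (12,43/12) (19,3) (20,17) (14,19)]
2. After x ≤ 16: [(12,231/13) (12,43/12) (16,13/4) (16,55/3) (14,19)]
3. After y ≥ 0: [(12,231/13) (12,43/12) (16,13/4) (16,55/3) (14,19)]
4. After y ≤ 5: [(12,5) (12,43/12) (16,13/4) (16,5)]
5. Canonical ring: [(12,43/12) (16,13/4) (16,5) (12,5)]

Clipped polygon: [(12,43/12) (16,13/4) (16,5) (12,5)]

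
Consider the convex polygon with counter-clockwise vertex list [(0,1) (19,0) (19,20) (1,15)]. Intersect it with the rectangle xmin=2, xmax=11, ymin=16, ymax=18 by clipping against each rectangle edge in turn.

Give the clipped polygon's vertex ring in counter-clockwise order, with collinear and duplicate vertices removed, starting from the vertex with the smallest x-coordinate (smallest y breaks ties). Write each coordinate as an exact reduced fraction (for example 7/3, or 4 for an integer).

Clipped polygon: [(23/5,16) (11,16) (11,160/9)]

1. After x ≥ 2: [(2,17/19) (19,0) (19,20) (2,275/18)]
2. After x ≤ 11: [(2,17/19) (11,8/19) (11,160/9) (2,275/18)]
3. After y ≥ 16: [(11,16) (11,160/9) (23/5,16)]
4. After y ≤ 18: [(11,16) (11,160/9) (23/5,16)]
5. Canonical ring: [(23/5,16) (11,16) (11,160/9)]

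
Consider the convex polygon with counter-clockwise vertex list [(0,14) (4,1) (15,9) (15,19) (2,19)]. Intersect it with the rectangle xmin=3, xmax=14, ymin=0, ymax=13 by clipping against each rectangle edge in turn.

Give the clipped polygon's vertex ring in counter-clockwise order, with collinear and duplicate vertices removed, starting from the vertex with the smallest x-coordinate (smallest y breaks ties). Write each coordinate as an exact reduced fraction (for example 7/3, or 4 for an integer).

Clipped polygon: [(3,17/4) (4,1) (14,91/11) (14,13) (3,13)]

1. After x ≥ 3: [(3,17/4) (4,1) (15,9) (15,19) (3,19)]
2. After x ≤ 14: [(3,17/4) (4,1) (14,91/11) (14,19) (3,19)]
3. After y ≥ 0: [(3,17/4) (4,1) (14,91/11) (14,19) (3,19)]
4. After y ≤ 13: [(3,13) (3,17/4) (4,1) (14,91/11) (14,13)]
5. Canonical ring: [(3,17/4) (4,1) (14,91/11) (14,13) (3,13)]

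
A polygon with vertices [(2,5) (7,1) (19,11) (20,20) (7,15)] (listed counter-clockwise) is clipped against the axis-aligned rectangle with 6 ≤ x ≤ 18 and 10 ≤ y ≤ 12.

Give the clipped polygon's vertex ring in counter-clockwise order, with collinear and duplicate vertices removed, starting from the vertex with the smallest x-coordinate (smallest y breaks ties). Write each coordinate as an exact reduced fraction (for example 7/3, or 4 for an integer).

1. After x ≥ 6: [(6,13) (6,9/5) (7,1) (19,11) (20,20) (7,15)]
2. After x ≤ 18: [(6,13) (6,9/5) (7,1) (18,61/6) (18,250/13) (7,15)]
3. After y ≥ 10: [(6,13) (6,10) (89/5,10) (18,61/6) (18,250/13) (7,15)]
4. After y ≤ 12: [(6,12) (6,10) (89/5,10) (18,61/6) (18,12)]
5. Canonical ring: [(6,10) (89/5,10) (18,61/6) (18,12) (6,12)]

Clipped polygon: [(6,10) (89/5,10) (18,61/6) (18,12) (6,12)]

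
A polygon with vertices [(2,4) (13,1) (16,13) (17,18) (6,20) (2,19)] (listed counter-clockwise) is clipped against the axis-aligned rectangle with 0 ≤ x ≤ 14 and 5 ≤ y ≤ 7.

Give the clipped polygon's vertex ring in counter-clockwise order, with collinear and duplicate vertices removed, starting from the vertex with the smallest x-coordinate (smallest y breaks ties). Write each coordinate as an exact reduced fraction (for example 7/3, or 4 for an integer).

Clipped polygon: [(2,5) (14,5) (14,7) (2,7)]

1. After x ≥ 0: [(2,4) (13,1) (16,13) (17,18) (6,20) (2,19)]
2. After x ≤ 14: [(2,4) (13,1) (14,5) (14,204/11) (6,20) (2,19)]
3. After y ≥ 5: [(2,5) (14,5) (14,5) (14,204/11) (6,20) (2,19)]
4. After y ≤ 7: [(2,7) (2,5) (14,5) (14,5) (14,7)]
5. Canonical ring: [(2,5) (14,5) (14,7) (2,7)]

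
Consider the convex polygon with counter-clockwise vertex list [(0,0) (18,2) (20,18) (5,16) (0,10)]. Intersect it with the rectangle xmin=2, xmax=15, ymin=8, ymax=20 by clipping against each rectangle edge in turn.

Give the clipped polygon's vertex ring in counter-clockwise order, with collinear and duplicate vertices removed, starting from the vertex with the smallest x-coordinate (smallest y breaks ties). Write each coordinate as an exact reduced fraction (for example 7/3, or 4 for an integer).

Clipped polygon: [(2,8) (15,8) (15,52/3) (5,16) (2,62/5)]

1. After x ≥ 2: [(2,2/9) (18,2) (20,18) (5,16) (2,62/5)]
2. After x ≤ 15: [(2,2/9) (15,5/3) (15,52/3) (5,16) (2,62/5)]
3. After y ≥ 8: [(2,8) (15,8) (15,52/3) (5,16) (2,62/5)]
4. After y ≤ 20: [(2,8) (15,8) (15,52/3) (5,16) (2,62/5)]
5. Canonical ring: [(2,8) (15,8) (15,52/3) (5,16) (2,62/5)]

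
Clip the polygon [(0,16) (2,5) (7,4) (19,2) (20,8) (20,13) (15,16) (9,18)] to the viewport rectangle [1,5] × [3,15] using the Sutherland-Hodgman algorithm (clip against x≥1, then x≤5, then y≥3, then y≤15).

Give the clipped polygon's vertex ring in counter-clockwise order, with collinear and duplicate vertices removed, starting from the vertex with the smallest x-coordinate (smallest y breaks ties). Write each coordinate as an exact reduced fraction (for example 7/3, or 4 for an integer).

Clipped polygon: [(1,21/2) (2,5) (5,22/5) (5,15) (1,15)]

1. After x ≥ 1: [(1,146/9) (1,21/2) (2,5) (7,4) (19,2) (20,8) (20,13) (15,16) (9,18)]
2. After x ≤ 5: [(5,154/9) (1,146/9) (1,21/2) (2,5) (5,22/5)]
3. After y ≥ 3: [(5,154/9) (1,146/9) (1,21/2) (2,5) (5,22/5)]
4. After y ≤ 15: [(5,15) (1,15) (1,21/2) (2,5) (5,22/5)]
5. Canonical ring: [(1,21/2) (2,5) (5,22/5) (5,15) (1,15)]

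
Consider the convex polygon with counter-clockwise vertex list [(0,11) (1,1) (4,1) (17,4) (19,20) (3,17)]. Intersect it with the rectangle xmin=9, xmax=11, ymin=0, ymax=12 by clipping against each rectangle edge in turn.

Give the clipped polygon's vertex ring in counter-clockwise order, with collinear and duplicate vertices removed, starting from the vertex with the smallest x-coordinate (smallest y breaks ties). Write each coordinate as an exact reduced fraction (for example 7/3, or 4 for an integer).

1. After x ≥ 9: [(9,28/13) (17,4) (19,20) (9,145/8)]
2. After x ≤ 11: [(9,28/13) (11,34/13) (11,37/2) (9,145/8)]
3. After y ≥ 0: [(9,28/13) (11,34/13) (11,37/2) (9,145/8)]
4. After y ≤ 12: [(9,12) (9,28/13) (11,34/13) (11,12)]
5. Canonical ring: [(9,28/13) (11,34/13) (11,12) (9,12)]

Clipped polygon: [(9,28/13) (11,34/13) (11,12) (9,12)]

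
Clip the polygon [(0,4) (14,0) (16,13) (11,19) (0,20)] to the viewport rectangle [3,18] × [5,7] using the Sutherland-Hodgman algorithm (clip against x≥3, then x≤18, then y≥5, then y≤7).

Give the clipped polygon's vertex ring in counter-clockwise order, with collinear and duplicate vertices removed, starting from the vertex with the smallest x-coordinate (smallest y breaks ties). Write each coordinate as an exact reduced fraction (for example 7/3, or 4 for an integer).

Clipped polygon: [(3,5) (192/13,5) (196/13,7) (3,7)]

1. After x ≥ 3: [(3,22/7) (14,0) (16,13) (11,19) (3,217/11)]
2. After x ≤ 18: [(3,22/7) (14,0) (16,13) (11,19) (3,217/11)]
3. After y ≥ 5: [(3,5) (192/13,5) (16,13) (11,19) (3,217/11)]
4. After y ≤ 7: [(3,7) (3,5) (192/13,5) (196/13,7)]
5. Canonical ring: [(3,5) (192/13,5) (196/13,7) (3,7)]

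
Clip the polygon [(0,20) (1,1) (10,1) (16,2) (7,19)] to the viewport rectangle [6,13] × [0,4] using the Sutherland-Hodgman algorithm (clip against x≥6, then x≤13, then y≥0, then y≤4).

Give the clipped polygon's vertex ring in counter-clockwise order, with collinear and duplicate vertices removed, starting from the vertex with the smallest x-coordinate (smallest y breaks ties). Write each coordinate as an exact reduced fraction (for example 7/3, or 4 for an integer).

Clipped polygon: [(6,1) (10,1) (13,3/2) (13,4) (6,4)]

1. After x ≥ 6: [(6,134/7) (6,1) (10,1) (16,2) (7,19)]
2. After x ≤ 13: [(6,134/7) (6,1) (10,1) (13,3/2) (13,23/3) (7,19)]
3. After y ≥ 0: [(6,134/7) (6,1) (10,1) (13,3/2) (13,23/3) (7,19)]
4. After y ≤ 4: [(6,4) (6,1) (10,1) (13,3/2) (13,4)]
5. Canonical ring: [(6,1) (10,1) (13,3/2) (13,4) (6,4)]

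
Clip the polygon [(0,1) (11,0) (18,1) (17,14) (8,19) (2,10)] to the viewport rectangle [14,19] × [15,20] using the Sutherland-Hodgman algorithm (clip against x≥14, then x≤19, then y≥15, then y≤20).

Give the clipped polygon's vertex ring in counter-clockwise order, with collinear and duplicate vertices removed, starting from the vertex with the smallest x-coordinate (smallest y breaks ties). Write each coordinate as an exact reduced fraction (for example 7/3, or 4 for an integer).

Clipped polygon: [(14,15) (76/5,15) (14,47/3)]

1. After x ≥ 14: [(14,3/7) (18,1) (17,14) (14,47/3)]
2. After x ≤ 19: [(14,3/7) (18,1) (17,14) (14,47/3)]
3. After y ≥ 15: [(14,15) (76/5,15) (14,47/3)]
4. After y ≤ 20: [(14,15) (76/5,15) (14,47/3)]
5. Canonical ring: [(14,15) (76/5,15) (14,47/3)]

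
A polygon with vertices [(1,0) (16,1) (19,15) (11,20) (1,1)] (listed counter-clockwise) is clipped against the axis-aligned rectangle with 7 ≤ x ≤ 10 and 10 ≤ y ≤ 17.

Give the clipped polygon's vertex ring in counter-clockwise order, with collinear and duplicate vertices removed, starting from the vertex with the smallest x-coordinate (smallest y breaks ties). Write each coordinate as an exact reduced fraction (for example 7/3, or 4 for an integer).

1. After x ≥ 7: [(7,2/5) (16,1) (19,15) (11,20) (7,62/5)]
2. After x ≤ 10: [(7,2/5) (10,3/5) (10,181/10) (7,62/5)]
3. After y ≥ 10: [(7,10) (10,10) (10,181/10) (7,62/5)]
4. After y ≤ 17: [(7,10) (10,10) (10,17) (179/19,17) (7,62/5)]
5. Canonical ring: [(7,10) (10,10) (10,17) (179/19,17) (7,62/5)]

Clipped polygon: [(7,10) (10,10) (10,17) (179/19,17) (7,62/5)]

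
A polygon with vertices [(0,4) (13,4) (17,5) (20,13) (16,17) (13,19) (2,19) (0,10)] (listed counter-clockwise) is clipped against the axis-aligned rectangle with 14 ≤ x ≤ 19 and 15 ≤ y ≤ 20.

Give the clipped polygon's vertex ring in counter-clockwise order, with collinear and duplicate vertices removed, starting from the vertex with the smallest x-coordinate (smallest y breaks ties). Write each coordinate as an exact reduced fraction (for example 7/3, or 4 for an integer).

Clipped polygon: [(14,15) (18,15) (16,17) (14,55/3)]

1. After x ≥ 14: [(14,17/4) (17,5) (20,13) (16,17) (14,55/3)]
2. After x ≤ 19: [(14,17/4) (17,5) (19,31/3) (19,14) (16,17) (14,55/3)]
3. After y ≥ 15: [(14,15) (18,15) (16,17) (14,55/3)]
4. After y ≤ 20: [(14,15) (18,15) (16,17) (14,55/3)]
5. Canonical ring: [(14,15) (18,15) (16,17) (14,55/3)]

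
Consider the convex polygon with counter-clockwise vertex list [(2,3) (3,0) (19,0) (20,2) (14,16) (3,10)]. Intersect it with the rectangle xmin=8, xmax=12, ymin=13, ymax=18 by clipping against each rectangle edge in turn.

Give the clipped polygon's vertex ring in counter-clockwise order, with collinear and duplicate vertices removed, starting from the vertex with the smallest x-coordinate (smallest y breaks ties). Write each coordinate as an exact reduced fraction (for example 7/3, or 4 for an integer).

1. After x ≥ 8: [(8,0) (19,0) (20,2) (14,16) (8,140/11)]
2. After x ≤ 12: [(8,0) (12,0) (12,164/11) (8,140/11)]
3. After y ≥ 13: [(12,13) (12,164/11) (17/2,13)]
4. After y ≤ 18: [(12,13) (12,164/11) (17/2,13)]
5. Canonical ring: [(17/2,13) (12,13) (12,164/11)]

Clipped polygon: [(17/2,13) (12,13) (12,164/11)]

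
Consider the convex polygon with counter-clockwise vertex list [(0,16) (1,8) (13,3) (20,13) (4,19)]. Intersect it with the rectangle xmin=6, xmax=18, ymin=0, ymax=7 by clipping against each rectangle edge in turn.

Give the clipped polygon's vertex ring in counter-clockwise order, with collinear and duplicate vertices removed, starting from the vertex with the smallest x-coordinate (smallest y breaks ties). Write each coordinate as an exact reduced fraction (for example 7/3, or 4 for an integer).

Clipped polygon: [(6,71/12) (13,3) (79/5,7) (6,7)]

1. After x ≥ 6: [(6,71/12) (13,3) (20,13) (6,73/4)]
2. After x ≤ 18: [(6,71/12) (13,3) (18,71/7) (18,55/4) (6,73/4)]
3. After y ≥ 0: [(6,71/12) (13,3) (18,71/7) (18,55/4) (6,73/4)]
4. After y ≤ 7: [(6,7) (6,71/12) (13,3) (79/5,7)]
5. Canonical ring: [(6,71/12) (13,3) (79/5,7) (6,7)]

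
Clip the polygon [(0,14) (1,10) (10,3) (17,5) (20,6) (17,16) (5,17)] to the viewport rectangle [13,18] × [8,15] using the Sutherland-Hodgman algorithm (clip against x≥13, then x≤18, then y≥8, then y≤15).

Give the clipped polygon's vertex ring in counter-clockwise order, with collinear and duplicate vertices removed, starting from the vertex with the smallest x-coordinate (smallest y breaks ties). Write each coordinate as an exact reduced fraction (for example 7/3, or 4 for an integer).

Clipped polygon: [(13,8) (18,8) (18,38/3) (173/10,15) (13,15)]

1. After x ≥ 13: [(13,27/7) (17,5) (20,6) (17,16) (13,49/3)]
2. After x ≤ 18: [(13,27/7) (17,5) (18,16/3) (18,38/3) (17,16) (13,49/3)]
3. After y ≥ 8: [(13,8) (18,8) (18,38/3) (17,16) (13,49/3)]
4. After y ≤ 15: [(13,15) (13,8) (18,8) (18,38/3) (173/10,15)]
5. Canonical ring: [(13,8) (18,8) (18,38/3) (173/10,15) (13,15)]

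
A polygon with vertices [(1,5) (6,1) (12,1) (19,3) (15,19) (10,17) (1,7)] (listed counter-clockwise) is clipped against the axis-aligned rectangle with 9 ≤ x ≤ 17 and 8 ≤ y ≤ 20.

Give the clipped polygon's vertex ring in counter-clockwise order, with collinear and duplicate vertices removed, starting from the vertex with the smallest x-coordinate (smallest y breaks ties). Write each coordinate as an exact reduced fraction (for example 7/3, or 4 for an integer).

Clipped polygon: [(9,8) (17,8) (17,11) (15,19) (10,17) (9,143/9)]

1. After x ≥ 9: [(9,1) (12,1) (19,3) (15,19) (10,17) (9,143/9)]
2. After x ≤ 17: [(9,1) (12,1) (17,17/7) (17,11) (15,19) (10,17) (9,143/9)]
3. After y ≥ 8: [(9,8) (17,8) (17,11) (15,19) (10,17) (9,143/9)]
4. After y ≤ 20: [(9,8) (17,8) (17,11) (15,19) (10,17) (9,143/9)]
5. Canonical ring: [(9,8) (17,8) (17,11) (15,19) (10,17) (9,143/9)]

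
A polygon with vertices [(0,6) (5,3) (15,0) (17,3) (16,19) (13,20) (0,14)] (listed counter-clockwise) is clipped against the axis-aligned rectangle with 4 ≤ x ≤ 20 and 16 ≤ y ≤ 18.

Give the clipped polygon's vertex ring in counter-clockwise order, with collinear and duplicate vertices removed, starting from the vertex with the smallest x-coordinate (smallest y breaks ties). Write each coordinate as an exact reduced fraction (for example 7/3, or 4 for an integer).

Clipped polygon: [(13/3,16) (259/16,16) (257/16,18) (26/3,18)]

1. After x ≥ 4: [(4,18/5) (5,3) (15,0) (17,3) (16,19) (13,20) (4,206/13)]
2. After x ≤ 20: [(4,18/5) (5,3) (15,0) (17,3) (16,19) (13,20) (4,206/13)]
3. After y ≥ 16: [(259/16,16) (16,19) (13,20) (13/3,16)]
4. After y ≤ 18: [(259/16,16) (257/16,18) (26/3,18) (13/3,16)]
5. Canonical ring: [(13/3,16) (259/16,16) (257/16,18) (26/3,18)]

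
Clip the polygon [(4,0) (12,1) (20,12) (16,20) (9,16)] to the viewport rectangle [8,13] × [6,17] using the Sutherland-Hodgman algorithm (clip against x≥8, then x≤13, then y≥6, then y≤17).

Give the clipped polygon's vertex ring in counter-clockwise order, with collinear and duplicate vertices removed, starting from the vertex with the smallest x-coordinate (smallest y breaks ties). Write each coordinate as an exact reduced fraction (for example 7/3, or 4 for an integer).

Clipped polygon: [(8,6) (13,6) (13,17) (43/4,17) (9,16) (8,64/5)]

1. After x ≥ 8: [(8,64/5) (8,1/2) (12,1) (20,12) (16,20) (9,16)]
2. After x ≤ 13: [(8,64/5) (8,1/2) (12,1) (13,19/8) (13,128/7) (9,16)]
3. After y ≥ 6: [(8,64/5) (8,6) (13,6) (13,128/7) (9,16)]
4. After y ≤ 17: [(8,64/5) (8,6) (13,6) (13,17) (43/4,17) (9,16)]
5. Canonical ring: [(8,6) (13,6) (13,17) (43/4,17) (9,16) (8,64/5)]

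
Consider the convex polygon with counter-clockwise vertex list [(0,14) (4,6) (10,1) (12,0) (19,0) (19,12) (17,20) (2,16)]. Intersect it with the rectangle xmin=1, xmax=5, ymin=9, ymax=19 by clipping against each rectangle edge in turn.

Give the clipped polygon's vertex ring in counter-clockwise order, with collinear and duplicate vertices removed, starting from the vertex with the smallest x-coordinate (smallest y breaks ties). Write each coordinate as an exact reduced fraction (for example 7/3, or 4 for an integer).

1. After x ≥ 1: [(1,15) (1,12) (4,6) (10,1) (12,0) (19,0) (19,12) (17,20) (2,16)]
2. After x ≤ 5: [(1,15) (1,12) (4,6) (5,31/6) (5,84/5) (2,16)]
3. After y ≥ 9: [(1,15) (1,12) (5/2,9) (5,9) (5,84/5) (2,16)]
4. After y ≤ 19: [(1,15) (1,12) (5/2,9) (5,9) (5,84/5) (2,16)]
5. Canonical ring: [(1,12) (5/2,9) (5,9) (5,84/5) (2,16) (1,15)]

Clipped polygon: [(1,12) (5/2,9) (5,9) (5,84/5) (2,16) (1,15)]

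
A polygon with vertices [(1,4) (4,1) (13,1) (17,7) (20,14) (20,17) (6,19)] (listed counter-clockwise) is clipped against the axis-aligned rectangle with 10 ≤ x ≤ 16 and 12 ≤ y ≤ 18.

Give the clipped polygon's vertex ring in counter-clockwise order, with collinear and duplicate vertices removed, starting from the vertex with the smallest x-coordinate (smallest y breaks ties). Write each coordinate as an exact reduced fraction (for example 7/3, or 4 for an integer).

1. After x ≥ 10: [(10,1) (13,1) (17,7) (20,14) (20,17) (10,129/7)]
2. After x ≤ 16: [(10,1) (13,1) (16,11/2) (16,123/7) (10,129/7)]
3. After y ≥ 12: [(10,12) (16,12) (16,123/7) (10,129/7)]
4. After y ≤ 18: [(10,18) (10,12) (16,12) (16,123/7) (13,18)]
5. Canonical ring: [(10,12) (16,12) (16,123/7) (13,18) (10,18)]

Clipped polygon: [(10,12) (16,12) (16,123/7) (13,18) (10,18)]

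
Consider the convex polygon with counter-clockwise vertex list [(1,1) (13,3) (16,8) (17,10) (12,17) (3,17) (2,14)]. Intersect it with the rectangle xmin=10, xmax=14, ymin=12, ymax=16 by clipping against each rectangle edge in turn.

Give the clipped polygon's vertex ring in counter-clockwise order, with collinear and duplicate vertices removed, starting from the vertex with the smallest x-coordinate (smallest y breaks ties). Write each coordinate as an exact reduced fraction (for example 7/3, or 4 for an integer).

1. After x ≥ 10: [(10,5/2) (13,3) (16,8) (17,10) (12,17) (10,17)]
2. After x ≤ 14: [(10,5/2) (13,3) (14,14/3) (14,71/5) (12,17) (10,17)]
3. After y ≥ 12: [(10,12) (14,12) (14,71/5) (12,17) (10,17)]
4. After y ≤ 16: [(10,16) (10,12) (14,12) (14,71/5) (89/7,16)]
5. Canonical ring: [(10,12) (14,12) (14,71/5) (89/7,16) (10,16)]

Clipped polygon: [(10,12) (14,12) (14,71/5) (89/7,16) (10,16)]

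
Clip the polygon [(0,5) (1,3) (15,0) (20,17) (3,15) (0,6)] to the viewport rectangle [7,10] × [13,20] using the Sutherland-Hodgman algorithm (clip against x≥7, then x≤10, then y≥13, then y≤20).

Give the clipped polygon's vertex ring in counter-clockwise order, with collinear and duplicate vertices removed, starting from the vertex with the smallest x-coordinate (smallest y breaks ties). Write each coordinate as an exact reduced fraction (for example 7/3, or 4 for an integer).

Clipped polygon: [(7,13) (10,13) (10,269/17) (7,263/17)]

1. After x ≥ 7: [(7,12/7) (15,0) (20,17) (7,263/17)]
2. After x ≤ 10: [(7,12/7) (10,15/14) (10,269/17) (7,263/17)]
3. After y ≥ 13: [(7,13) (10,13) (10,269/17) (7,263/17)]
4. After y ≤ 20: [(7,13) (10,13) (10,269/17) (7,263/17)]
5. Canonical ring: [(7,13) (10,13) (10,269/17) (7,263/17)]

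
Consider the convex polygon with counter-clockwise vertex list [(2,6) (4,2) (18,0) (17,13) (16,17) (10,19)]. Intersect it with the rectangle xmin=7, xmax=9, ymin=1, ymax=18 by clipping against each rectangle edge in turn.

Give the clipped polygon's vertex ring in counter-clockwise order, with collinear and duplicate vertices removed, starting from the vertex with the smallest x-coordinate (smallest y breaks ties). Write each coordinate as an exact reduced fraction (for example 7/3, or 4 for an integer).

Clipped polygon: [(7,11/7) (9,9/7) (9,139/8) (7,113/8)]

1. After x ≥ 7: [(7,113/8) (7,11/7) (18,0) (17,13) (16,17) (10,19)]
2. After x ≤ 9: [(9,139/8) (7,113/8) (7,11/7) (9,9/7)]
3. After y ≥ 1: [(9,139/8) (7,113/8) (7,11/7) (9,9/7)]
4. After y ≤ 18: [(9,139/8) (7,113/8) (7,11/7) (9,9/7)]
5. Canonical ring: [(7,11/7) (9,9/7) (9,139/8) (7,113/8)]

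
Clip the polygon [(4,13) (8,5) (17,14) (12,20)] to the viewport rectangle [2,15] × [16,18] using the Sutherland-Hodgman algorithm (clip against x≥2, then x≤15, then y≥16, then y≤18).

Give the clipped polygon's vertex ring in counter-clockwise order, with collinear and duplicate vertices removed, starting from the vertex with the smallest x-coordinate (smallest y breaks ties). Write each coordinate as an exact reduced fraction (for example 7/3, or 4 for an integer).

1. After x ≥ 2: [(4,13) (8,5) (17,14) (12,20)]
2. After x ≤ 15: [(4,13) (8,5) (15,12) (15,82/5) (12,20)]
3. After y ≥ 16: [(52/7,16) (15,16) (15,82/5) (12,20)]
4. After y ≤ 18: [(68/7,18) (52/7,16) (15,16) (15,82/5) (41/3,18)]
5. Canonical ring: [(52/7,16) (15,16) (15,82/5) (41/3,18) (68/7,18)]

Clipped polygon: [(52/7,16) (15,16) (15,82/5) (41/3,18) (68/7,18)]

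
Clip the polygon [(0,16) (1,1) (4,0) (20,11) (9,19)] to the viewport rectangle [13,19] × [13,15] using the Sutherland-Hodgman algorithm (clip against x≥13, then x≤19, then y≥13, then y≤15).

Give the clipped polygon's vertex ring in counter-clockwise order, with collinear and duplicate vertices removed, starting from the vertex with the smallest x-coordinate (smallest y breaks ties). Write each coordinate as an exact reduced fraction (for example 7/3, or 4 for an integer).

Clipped polygon: [(13,13) (69/4,13) (29/2,15) (13,15)]

1. After x ≥ 13: [(13,99/16) (20,11) (13,177/11)]
2. After x ≤ 19: [(13,99/16) (19,165/16) (19,129/11) (13,177/11)]
3. After y ≥ 13: [(13,13) (69/4,13) (13,177/11)]
4. After y ≤ 15: [(13,15) (13,13) (69/4,13) (29/2,15)]
5. Canonical ring: [(13,13) (69/4,13) (29/2,15) (13,15)]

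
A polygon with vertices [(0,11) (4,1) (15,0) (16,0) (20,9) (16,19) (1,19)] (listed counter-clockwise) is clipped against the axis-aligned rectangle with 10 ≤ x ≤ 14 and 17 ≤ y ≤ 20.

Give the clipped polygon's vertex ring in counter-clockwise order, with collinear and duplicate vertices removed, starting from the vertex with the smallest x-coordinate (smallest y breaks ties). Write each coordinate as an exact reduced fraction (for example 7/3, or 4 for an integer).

1. After x ≥ 10: [(10,5/11) (15,0) (16,0) (20,9) (16,19) (10,19)]
2. After x ≤ 14: [(10,5/11) (14,1/11) (14,19) (10,19)]
3. After y ≥ 17: [(10,17) (14,17) (14,19) (10,19)]
4. After y ≤ 20: [(10,17) (14,17) (14,19) (10,19)]
5. Canonical ring: [(10,17) (14,17) (14,19) (10,19)]

Clipped polygon: [(10,17) (14,17) (14,19) (10,19)]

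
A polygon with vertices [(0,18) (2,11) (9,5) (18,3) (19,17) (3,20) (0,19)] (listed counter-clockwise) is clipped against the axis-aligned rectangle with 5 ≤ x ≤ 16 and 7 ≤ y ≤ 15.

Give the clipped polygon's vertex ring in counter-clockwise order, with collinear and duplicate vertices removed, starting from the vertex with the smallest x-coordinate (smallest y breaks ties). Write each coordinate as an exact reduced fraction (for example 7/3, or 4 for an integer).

1. After x ≥ 5: [(5,59/7) (9,5) (18,3) (19,17) (5,157/8)]
2. After x ≤ 16: [(5,59/7) (9,5) (16,31/9) (16,281/16) (5,157/8)]
3. After y ≥ 7: [(5,59/7) (20/3,7) (16,7) (16,281/16) (5,157/8)]
4. After y ≤ 15: [(5,15) (5,59/7) (20/3,7) (16,7) (16,15)]
5. Canonical ring: [(5,59/7) (20/3,7) (16,7) (16,15) (5,15)]

Clipped polygon: [(5,59/7) (20/3,7) (16,7) (16,15) (5,15)]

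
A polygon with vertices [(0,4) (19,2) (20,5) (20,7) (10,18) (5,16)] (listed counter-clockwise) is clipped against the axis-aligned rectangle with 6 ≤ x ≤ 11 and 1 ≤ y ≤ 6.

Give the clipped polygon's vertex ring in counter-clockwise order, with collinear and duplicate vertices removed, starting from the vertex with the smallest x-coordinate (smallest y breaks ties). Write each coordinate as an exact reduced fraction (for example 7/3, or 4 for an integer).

1. After x ≥ 6: [(6,64/19) (19,2) (20,5) (20,7) (10,18) (6,82/5)]
2. After x ≤ 11: [(6,64/19) (11,54/19) (11,169/10) (10,18) (6,82/5)]
3. After y ≥ 1: [(6,64/19) (11,54/19) (11,169/10) (10,18) (6,82/5)]
4. After y ≤ 6: [(6,6) (6,64/19) (11,54/19) (11,6)]
5. Canonical ring: [(6,64/19) (11,54/19) (11,6) (6,6)]

Clipped polygon: [(6,64/19) (11,54/19) (11,6) (6,6)]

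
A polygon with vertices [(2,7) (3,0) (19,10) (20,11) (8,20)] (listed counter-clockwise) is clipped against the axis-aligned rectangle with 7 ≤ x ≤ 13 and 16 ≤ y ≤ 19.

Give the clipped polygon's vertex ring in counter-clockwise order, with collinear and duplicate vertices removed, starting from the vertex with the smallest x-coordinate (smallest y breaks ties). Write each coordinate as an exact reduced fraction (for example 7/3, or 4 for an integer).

Clipped polygon: [(7,16) (13,16) (13,65/4) (28/3,19) (98/13,19) (7,107/6)]

1. After x ≥ 7: [(7,107/6) (7,5/2) (19,10) (20,11) (8,20)]
2. After x ≤ 13: [(7,107/6) (7,5/2) (13,25/4) (13,65/4) (8,20)]
3. After y ≥ 16: [(7,107/6) (7,16) (13,16) (13,65/4) (8,20)]
4. After y ≤ 19: [(98/13,19) (7,107/6) (7,16) (13,16) (13,65/4) (28/3,19)]
5. Canonical ring: [(7,16) (13,16) (13,65/4) (28/3,19) (98/13,19) (7,107/6)]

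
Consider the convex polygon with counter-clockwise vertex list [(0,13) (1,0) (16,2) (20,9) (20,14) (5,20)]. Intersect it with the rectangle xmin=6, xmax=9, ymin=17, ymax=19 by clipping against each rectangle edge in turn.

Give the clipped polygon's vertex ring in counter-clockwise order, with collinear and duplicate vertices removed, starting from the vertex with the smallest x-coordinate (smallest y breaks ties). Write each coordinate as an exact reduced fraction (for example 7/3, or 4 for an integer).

1. After x ≥ 6: [(6,2/3) (16,2) (20,9) (20,14) (6,98/5)]
2. After x ≤ 9: [(6,2/3) (9,16/15) (9,92/5) (6,98/5)]
3. After y ≥ 17: [(6,17) (9,17) (9,92/5) (6,98/5)]
4. After y ≤ 19: [(6,19) (6,17) (9,17) (9,92/5) (15/2,19)]
5. Canonical ring: [(6,17) (9,17) (9,92/5) (15/2,19) (6,19)]

Clipped polygon: [(6,17) (9,17) (9,92/5) (15/2,19) (6,19)]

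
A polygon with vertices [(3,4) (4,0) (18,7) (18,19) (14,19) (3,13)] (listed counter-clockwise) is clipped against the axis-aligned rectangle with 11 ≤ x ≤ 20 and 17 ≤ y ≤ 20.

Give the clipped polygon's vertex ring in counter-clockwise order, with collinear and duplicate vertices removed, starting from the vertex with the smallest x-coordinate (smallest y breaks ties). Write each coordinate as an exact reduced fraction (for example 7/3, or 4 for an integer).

Clipped polygon: [(11,17) (18,17) (18,19) (14,19) (11,191/11)]

1. After x ≥ 11: [(11,7/2) (18,7) (18,19) (14,19) (11,191/11)]
2. After x ≤ 20: [(11,7/2) (18,7) (18,19) (14,19) (11,191/11)]
3. After y ≥ 17: [(11,17) (18,17) (18,19) (14,19) (11,191/11)]
4. After y ≤ 20: [(11,17) (18,17) (18,19) (14,19) (11,191/11)]
5. Canonical ring: [(11,17) (18,17) (18,19) (14,19) (11,191/11)]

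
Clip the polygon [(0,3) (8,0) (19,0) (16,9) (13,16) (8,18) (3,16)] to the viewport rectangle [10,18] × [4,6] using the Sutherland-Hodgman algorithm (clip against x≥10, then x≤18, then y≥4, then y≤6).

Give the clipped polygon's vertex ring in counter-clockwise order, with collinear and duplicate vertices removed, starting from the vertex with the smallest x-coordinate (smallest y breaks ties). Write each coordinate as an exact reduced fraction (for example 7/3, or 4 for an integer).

1. After x ≥ 10: [(10,0) (19,0) (16,9) (13,16) (10,86/5)]
2. After x ≤ 18: [(10,0) (18,0) (18,3) (16,9) (13,16) (10,86/5)]
3. After y ≥ 4: [(10,4) (53/3,4) (16,9) (13,16) (10,86/5)]
4. After y ≤ 6: [(10,6) (10,4) (53/3,4) (17,6)]
5. Canonical ring: [(10,4) (53/3,4) (17,6) (10,6)]

Clipped polygon: [(10,4) (53/3,4) (17,6) (10,6)]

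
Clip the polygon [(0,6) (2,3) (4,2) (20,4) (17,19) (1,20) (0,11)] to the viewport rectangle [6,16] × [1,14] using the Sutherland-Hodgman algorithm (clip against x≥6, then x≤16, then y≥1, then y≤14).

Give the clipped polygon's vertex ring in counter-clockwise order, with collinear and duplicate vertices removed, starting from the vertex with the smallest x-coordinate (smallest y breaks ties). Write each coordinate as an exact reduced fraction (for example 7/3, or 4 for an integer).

Clipped polygon: [(6,9/4) (16,7/2) (16,14) (6,14)]

1. After x ≥ 6: [(6,9/4) (20,4) (17,19) (6,315/16)]
2. After x ≤ 16: [(6,9/4) (16,7/2) (16,305/16) (6,315/16)]
3. After y ≥ 1: [(6,9/4) (16,7/2) (16,305/16) (6,315/16)]
4. After y ≤ 14: [(6,14) (6,9/4) (16,7/2) (16,14)]
5. Canonical ring: [(6,9/4) (16,7/2) (16,14) (6,14)]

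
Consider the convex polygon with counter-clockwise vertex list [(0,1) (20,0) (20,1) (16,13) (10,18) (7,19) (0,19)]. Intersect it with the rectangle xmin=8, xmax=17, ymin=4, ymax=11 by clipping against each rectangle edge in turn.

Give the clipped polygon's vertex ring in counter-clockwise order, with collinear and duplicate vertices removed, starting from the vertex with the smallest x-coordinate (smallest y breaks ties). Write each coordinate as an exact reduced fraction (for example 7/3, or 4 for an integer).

Clipped polygon: [(8,4) (17,4) (17,10) (50/3,11) (8,11)]

1. After x ≥ 8: [(8,3/5) (20,0) (20,1) (16,13) (10,18) (8,56/3)]
2. After x ≤ 17: [(8,3/5) (17,3/20) (17,10) (16,13) (10,18) (8,56/3)]
3. After y ≥ 4: [(8,4) (17,4) (17,10) (16,13) (10,18) (8,56/3)]
4. After y ≤ 11: [(8,11) (8,4) (17,4) (17,10) (50/3,11)]
5. Canonical ring: [(8,4) (17,4) (17,10) (50/3,11) (8,11)]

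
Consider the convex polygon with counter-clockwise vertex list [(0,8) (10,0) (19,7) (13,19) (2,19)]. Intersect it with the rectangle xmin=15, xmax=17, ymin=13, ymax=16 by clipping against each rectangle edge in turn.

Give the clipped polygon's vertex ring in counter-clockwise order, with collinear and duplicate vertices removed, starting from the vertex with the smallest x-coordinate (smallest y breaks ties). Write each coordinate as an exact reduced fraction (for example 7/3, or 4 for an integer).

1. After x ≥ 15: [(15,35/9) (19,7) (15,15)]
2. After x ≤ 17: [(15,35/9) (17,49/9) (17,11) (15,15)]
3. After y ≥ 13: [(15,13) (16,13) (15,15)]
4. After y ≤ 16: [(15,13) (16,13) (15,15)]
5. Canonical ring: [(15,13) (16,13) (15,15)]

Clipped polygon: [(15,13) (16,13) (15,15)]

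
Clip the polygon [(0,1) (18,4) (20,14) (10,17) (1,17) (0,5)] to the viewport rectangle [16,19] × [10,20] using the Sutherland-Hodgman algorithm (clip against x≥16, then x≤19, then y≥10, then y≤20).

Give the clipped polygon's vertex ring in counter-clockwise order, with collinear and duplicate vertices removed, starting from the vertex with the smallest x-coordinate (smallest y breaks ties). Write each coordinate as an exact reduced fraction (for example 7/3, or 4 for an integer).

1. After x ≥ 16: [(16,11/3) (18,4) (20,14) (16,76/5)]
2. After x ≤ 19: [(16,11/3) (18,4) (19,9) (19,143/10) (16,76/5)]
3. After y ≥ 10: [(16,10) (19,10) (19,143/10) (16,76/5)]
4. After y ≤ 20: [(16,10) (19,10) (19,143/10) (16,76/5)]
5. Canonical ring: [(16,10) (19,10) (19,143/10) (16,76/5)]

Clipped polygon: [(16,10) (19,10) (19,143/10) (16,76/5)]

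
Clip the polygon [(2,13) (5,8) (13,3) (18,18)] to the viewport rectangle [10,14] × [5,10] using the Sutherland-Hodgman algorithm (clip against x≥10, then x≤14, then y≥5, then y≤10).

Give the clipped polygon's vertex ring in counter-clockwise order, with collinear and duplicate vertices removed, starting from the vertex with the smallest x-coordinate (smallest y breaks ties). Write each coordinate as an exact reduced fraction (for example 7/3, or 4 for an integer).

1. After x ≥ 10: [(10,31/2) (10,39/8) (13,3) (18,18)]
2. After x ≤ 14: [(14,67/4) (10,31/2) (10,39/8) (13,3) (14,6)]
3. After y ≥ 5: [(14,67/4) (10,31/2) (10,5) (41/3,5) (14,6)]
4. After y ≤ 10: [(14,10) (10,10) (10,5) (41/3,5) (14,6)]
5. Canonical ring: [(10,5) (41/3,5) (14,6) (14,10) (10,10)]

Clipped polygon: [(10,5) (41/3,5) (14,6) (14,10) (10,10)]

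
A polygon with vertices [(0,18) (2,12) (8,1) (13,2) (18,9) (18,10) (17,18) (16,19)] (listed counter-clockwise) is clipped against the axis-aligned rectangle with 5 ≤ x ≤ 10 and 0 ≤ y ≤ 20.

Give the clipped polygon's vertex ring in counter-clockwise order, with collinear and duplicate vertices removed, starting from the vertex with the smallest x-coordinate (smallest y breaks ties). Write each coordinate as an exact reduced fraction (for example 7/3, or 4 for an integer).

1. After x ≥ 5: [(5,293/16) (5,13/2) (8,1) (13,2) (18,9) (18,10) (17,18) (16,19)]
2. After x ≤ 10: [(10,149/8) (5,293/16) (5,13/2) (8,1) (10,7/5)]
3. After y ≥ 0: [(10,149/8) (5,293/16) (5,13/2) (8,1) (10,7/5)]
4. After y ≤ 20: [(10,149/8) (5,293/16) (5,13/2) (8,1) (10,7/5)]
5. Canonical ring: [(5,13/2) (8,1) (10,7/5) (10,149/8) (5,293/16)]

Clipped polygon: [(5,13/2) (8,1) (10,7/5) (10,149/8) (5,293/16)]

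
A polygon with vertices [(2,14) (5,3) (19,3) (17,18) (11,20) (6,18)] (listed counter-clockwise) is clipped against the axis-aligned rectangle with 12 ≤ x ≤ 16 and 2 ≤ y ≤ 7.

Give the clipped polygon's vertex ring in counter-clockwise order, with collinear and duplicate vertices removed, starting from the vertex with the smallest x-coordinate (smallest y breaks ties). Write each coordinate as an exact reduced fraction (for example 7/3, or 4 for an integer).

1. After x ≥ 12: [(12,3) (19,3) (17,18) (12,59/3)]
2. After x ≤ 16: [(12,3) (16,3) (16,55/3) (12,59/3)]
3. After y ≥ 2: [(12,3) (16,3) (16,55/3) (12,59/3)]
4. After y ≤ 7: [(12,7) (12,3) (16,3) (16,7)]
5. Canonical ring: [(12,3) (16,3) (16,7) (12,7)]

Clipped polygon: [(12,3) (16,3) (16,7) (12,7)]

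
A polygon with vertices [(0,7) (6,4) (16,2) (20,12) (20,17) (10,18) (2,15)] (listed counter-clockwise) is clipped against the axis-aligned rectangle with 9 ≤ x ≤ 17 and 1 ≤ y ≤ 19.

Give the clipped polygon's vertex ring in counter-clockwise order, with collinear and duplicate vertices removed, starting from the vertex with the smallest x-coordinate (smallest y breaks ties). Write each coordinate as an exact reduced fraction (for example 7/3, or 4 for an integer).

1. After x ≥ 9: [(9,17/5) (16,2) (20,12) (20,17) (10,18) (9,141/8)]
2. After x ≤ 17: [(9,17/5) (16,2) (17,9/2) (17,173/10) (10,18) (9,141/8)]
3. After y ≥ 1: [(9,17/5) (16,2) (17,9/2) (17,173/10) (10,18) (9,141/8)]
4. After y ≤ 19: [(9,17/5) (16,2) (17,9/2) (17,173/10) (10,18) (9,141/8)]
5. Canonical ring: [(9,17/5) (16,2) (17,9/2) (17,173/10) (10,18) (9,141/8)]

Clipped polygon: [(9,17/5) (16,2) (17,9/2) (17,173/10) (10,18) (9,141/8)]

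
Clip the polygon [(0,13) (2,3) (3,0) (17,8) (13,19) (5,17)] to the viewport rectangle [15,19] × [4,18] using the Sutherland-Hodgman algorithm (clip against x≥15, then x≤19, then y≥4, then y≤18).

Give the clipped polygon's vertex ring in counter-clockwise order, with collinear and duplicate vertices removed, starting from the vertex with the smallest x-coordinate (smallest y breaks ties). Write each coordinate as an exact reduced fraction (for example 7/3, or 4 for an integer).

1. After x ≥ 15: [(15,48/7) (17,8) (15,27/2)]
2. After x ≤ 19: [(15,48/7) (17,8) (15,27/2)]
3. After y ≥ 4: [(15,48/7) (17,8) (15,27/2)]
4. After y ≤ 18: [(15,48/7) (17,8) (15,27/2)]
5. Canonical ring: [(15,48/7) (17,8) (15,27/2)]

Clipped polygon: [(15,48/7) (17,8) (15,27/2)]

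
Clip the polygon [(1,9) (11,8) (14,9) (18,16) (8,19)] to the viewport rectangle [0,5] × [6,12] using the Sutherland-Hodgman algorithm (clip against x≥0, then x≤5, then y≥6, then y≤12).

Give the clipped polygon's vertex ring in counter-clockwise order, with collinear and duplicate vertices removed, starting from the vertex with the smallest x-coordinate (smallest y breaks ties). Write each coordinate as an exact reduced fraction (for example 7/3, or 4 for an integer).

Clipped polygon: [(1,9) (5,43/5) (5,12) (31/10,12)]

1. After x ≥ 0: [(1,9) (11,8) (14,9) (18,16) (8,19)]
2. After x ≤ 5: [(5,103/7) (1,9) (5,43/5)]
3. After y ≥ 6: [(5,103/7) (1,9) (5,43/5)]
4. After y ≤ 12: [(5,12) (31/10,12) (1,9) (5,43/5)]
5. Canonical ring: [(1,9) (5,43/5) (5,12) (31/10,12)]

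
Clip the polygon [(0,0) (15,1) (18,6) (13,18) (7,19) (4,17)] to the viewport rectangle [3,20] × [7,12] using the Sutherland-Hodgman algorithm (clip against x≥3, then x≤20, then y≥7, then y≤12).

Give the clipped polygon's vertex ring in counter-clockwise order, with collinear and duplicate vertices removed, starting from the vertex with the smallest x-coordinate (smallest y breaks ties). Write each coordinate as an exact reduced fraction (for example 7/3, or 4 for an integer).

1. After x ≥ 3: [(3,51/4) (3,1/5) (15,1) (18,6) (13,18) (7,19) (4,17)]
2. After x ≤ 20: [(3,51/4) (3,1/5) (15,1) (18,6) (13,18) (7,19) (4,17)]
3. After y ≥ 7: [(3,51/4) (3,7) (211/12,7) (13,18) (7,19) (4,17)]
4. After y ≤ 12: [(3,12) (3,7) (211/12,7) (31/2,12)]
5. Canonical ring: [(3,7) (211/12,7) (31/2,12) (3,12)]

Clipped polygon: [(3,7) (211/12,7) (31/2,12) (3,12)]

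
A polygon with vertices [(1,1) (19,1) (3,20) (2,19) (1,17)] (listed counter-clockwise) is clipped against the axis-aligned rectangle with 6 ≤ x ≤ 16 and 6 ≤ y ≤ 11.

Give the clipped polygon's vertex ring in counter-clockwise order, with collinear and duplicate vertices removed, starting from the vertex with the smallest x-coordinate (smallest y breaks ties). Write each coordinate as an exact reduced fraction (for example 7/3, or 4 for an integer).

1. After x ≥ 6: [(6,1) (19,1) (6,263/16)]
2. After x ≤ 16: [(6,1) (16,1) (16,73/16) (6,263/16)]
3. After y ≥ 6: [(6,6) (281/19,6) (6,263/16)]
4. After y ≤ 11: [(6,11) (6,6) (281/19,6) (201/19,11)]
5. Canonical ring: [(6,6) (281/19,6) (201/19,11) (6,11)]

Clipped polygon: [(6,6) (281/19,6) (201/19,11) (6,11)]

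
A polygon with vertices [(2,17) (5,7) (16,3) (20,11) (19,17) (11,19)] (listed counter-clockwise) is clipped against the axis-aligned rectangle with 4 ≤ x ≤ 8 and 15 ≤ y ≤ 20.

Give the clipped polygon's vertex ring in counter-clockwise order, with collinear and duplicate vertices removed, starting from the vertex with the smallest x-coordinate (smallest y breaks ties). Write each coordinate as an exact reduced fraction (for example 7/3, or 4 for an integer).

Clipped polygon: [(4,15) (8,15) (8,55/3) (4,157/9)]

1. After x ≥ 4: [(4,157/9) (4,31/3) (5,7) (16,3) (20,11) (19,17) (11,19)]
2. After x ≤ 8: [(8,55/3) (4,157/9) (4,31/3) (5,7) (8,65/11)]
3. After y ≥ 15: [(8,15) (8,55/3) (4,157/9) (4,15)]
4. After y ≤ 20: [(8,15) (8,55/3) (4,157/9) (4,15)]
5. Canonical ring: [(4,15) (8,15) (8,55/3) (4,157/9)]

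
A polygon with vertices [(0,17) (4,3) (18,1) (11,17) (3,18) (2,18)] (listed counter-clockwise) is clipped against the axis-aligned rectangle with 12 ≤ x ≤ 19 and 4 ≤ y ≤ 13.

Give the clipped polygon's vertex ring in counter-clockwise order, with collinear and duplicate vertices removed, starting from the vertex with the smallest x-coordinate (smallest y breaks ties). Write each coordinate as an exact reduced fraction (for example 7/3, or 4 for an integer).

Clipped polygon: [(12,4) (267/16,4) (51/4,13) (12,13)]

1. After x ≥ 12: [(12,13/7) (18,1) (12,103/7)]
2. After x ≤ 19: [(12,13/7) (18,1) (12,103/7)]
3. After y ≥ 4: [(12,4) (267/16,4) (12,103/7)]
4. After y ≤ 13: [(12,13) (12,4) (267/16,4) (51/4,13)]
5. Canonical ring: [(12,4) (267/16,4) (51/4,13) (12,13)]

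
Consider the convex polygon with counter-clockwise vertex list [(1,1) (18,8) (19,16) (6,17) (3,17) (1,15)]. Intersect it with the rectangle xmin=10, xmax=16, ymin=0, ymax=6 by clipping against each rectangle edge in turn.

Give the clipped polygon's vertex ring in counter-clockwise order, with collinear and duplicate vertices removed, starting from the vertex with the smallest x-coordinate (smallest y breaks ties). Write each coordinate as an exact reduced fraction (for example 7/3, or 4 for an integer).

1. After x ≥ 10: [(10,80/17) (18,8) (19,16) (10,217/13)]
2. After x ≤ 16: [(10,80/17) (16,122/17) (16,211/13) (10,217/13)]
3. After y ≥ 0: [(10,80/17) (16,122/17) (16,211/13) (10,217/13)]
4. After y ≤ 6: [(10,6) (10,80/17) (92/7,6)]
5. Canonical ring: [(10,80/17) (92/7,6) (10,6)]

Clipped polygon: [(10,80/17) (92/7,6) (10,6)]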